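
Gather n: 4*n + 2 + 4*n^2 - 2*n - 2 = 4*n^2 + 2*n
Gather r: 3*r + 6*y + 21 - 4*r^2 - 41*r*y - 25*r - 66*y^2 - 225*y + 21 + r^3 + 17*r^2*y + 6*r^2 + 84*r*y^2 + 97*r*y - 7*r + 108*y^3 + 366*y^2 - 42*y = r^3 + r^2*(17*y + 2) + r*(84*y^2 + 56*y - 29) + 108*y^3 + 300*y^2 - 261*y + 42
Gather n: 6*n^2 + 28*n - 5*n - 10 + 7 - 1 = 6*n^2 + 23*n - 4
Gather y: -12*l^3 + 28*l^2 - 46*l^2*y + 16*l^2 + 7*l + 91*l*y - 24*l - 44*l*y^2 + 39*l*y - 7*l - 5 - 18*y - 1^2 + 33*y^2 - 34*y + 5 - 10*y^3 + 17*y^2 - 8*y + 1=-12*l^3 + 44*l^2 - 24*l - 10*y^3 + y^2*(50 - 44*l) + y*(-46*l^2 + 130*l - 60)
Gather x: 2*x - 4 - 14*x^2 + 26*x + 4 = -14*x^2 + 28*x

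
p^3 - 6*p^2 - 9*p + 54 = (p - 6)*(p - 3)*(p + 3)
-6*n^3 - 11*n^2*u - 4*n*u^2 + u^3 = (-6*n + u)*(n + u)^2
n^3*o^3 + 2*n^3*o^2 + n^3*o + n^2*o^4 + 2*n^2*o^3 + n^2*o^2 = o*(n + o)*(n*o + n)^2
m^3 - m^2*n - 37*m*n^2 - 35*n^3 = (m - 7*n)*(m + n)*(m + 5*n)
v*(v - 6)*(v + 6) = v^3 - 36*v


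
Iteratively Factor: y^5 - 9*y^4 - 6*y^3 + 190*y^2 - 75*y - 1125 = (y + 3)*(y^4 - 12*y^3 + 30*y^2 + 100*y - 375) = (y - 5)*(y + 3)*(y^3 - 7*y^2 - 5*y + 75) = (y - 5)^2*(y + 3)*(y^2 - 2*y - 15) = (y - 5)^3*(y + 3)*(y + 3)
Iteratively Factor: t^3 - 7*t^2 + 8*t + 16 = (t + 1)*(t^2 - 8*t + 16) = (t - 4)*(t + 1)*(t - 4)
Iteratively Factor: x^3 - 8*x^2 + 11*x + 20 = (x - 4)*(x^2 - 4*x - 5) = (x - 5)*(x - 4)*(x + 1)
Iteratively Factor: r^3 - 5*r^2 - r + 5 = (r + 1)*(r^2 - 6*r + 5) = (r - 1)*(r + 1)*(r - 5)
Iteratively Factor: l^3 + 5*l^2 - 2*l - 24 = (l + 3)*(l^2 + 2*l - 8) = (l + 3)*(l + 4)*(l - 2)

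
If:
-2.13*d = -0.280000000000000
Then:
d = 0.13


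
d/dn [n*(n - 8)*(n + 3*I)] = 3*n^2 + n*(-16 + 6*I) - 24*I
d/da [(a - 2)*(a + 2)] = 2*a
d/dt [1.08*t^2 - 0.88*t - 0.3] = 2.16*t - 0.88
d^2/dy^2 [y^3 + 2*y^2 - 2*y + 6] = 6*y + 4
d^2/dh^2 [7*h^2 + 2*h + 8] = 14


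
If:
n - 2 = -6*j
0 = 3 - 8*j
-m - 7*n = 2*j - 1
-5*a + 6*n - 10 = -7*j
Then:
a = -71/40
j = 3/8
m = 2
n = -1/4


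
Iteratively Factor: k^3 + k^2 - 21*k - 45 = (k + 3)*(k^2 - 2*k - 15) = (k - 5)*(k + 3)*(k + 3)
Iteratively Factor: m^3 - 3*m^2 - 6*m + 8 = (m - 4)*(m^2 + m - 2) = (m - 4)*(m - 1)*(m + 2)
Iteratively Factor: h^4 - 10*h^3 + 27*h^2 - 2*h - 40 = (h - 5)*(h^3 - 5*h^2 + 2*h + 8) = (h - 5)*(h - 2)*(h^2 - 3*h - 4) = (h - 5)*(h - 4)*(h - 2)*(h + 1)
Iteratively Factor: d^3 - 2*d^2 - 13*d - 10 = (d + 2)*(d^2 - 4*d - 5) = (d - 5)*(d + 2)*(d + 1)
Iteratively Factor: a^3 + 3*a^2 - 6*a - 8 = (a + 1)*(a^2 + 2*a - 8) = (a + 1)*(a + 4)*(a - 2)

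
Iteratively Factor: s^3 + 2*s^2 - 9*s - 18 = (s + 2)*(s^2 - 9) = (s + 2)*(s + 3)*(s - 3)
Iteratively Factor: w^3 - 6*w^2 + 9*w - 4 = (w - 4)*(w^2 - 2*w + 1) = (w - 4)*(w - 1)*(w - 1)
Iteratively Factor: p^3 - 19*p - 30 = (p - 5)*(p^2 + 5*p + 6) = (p - 5)*(p + 3)*(p + 2)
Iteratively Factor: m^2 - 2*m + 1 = (m - 1)*(m - 1)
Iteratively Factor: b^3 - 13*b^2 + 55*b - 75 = (b - 5)*(b^2 - 8*b + 15) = (b - 5)^2*(b - 3)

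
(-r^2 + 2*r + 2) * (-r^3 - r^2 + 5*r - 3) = r^5 - r^4 - 9*r^3 + 11*r^2 + 4*r - 6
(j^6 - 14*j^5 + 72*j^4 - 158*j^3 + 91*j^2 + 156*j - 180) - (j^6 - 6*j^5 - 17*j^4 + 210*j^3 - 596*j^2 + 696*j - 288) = -8*j^5 + 89*j^4 - 368*j^3 + 687*j^2 - 540*j + 108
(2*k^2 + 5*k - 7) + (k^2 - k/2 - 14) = 3*k^2 + 9*k/2 - 21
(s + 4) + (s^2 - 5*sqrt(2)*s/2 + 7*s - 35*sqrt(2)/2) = s^2 - 5*sqrt(2)*s/2 + 8*s - 35*sqrt(2)/2 + 4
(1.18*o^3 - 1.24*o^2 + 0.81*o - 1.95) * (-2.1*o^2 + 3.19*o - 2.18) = -2.478*o^5 + 6.3682*o^4 - 8.229*o^3 + 9.3821*o^2 - 7.9863*o + 4.251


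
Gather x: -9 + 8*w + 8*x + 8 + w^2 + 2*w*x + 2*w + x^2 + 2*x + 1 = w^2 + 10*w + x^2 + x*(2*w + 10)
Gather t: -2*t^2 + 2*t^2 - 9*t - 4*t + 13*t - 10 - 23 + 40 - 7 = 0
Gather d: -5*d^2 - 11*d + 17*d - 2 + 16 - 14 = -5*d^2 + 6*d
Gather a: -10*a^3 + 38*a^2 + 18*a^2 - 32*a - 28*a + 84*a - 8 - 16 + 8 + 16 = -10*a^3 + 56*a^2 + 24*a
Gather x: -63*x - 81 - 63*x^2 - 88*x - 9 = -63*x^2 - 151*x - 90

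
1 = 1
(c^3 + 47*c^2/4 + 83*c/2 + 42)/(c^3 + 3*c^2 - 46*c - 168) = (c + 7/4)/(c - 7)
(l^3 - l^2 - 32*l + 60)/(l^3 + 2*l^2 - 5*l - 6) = (l^2 + l - 30)/(l^2 + 4*l + 3)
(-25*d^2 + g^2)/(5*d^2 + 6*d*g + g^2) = (-5*d + g)/(d + g)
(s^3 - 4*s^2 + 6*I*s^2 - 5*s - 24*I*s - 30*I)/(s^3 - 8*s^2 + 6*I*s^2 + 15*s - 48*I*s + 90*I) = (s + 1)/(s - 3)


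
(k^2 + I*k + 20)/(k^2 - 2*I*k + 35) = (k - 4*I)/(k - 7*I)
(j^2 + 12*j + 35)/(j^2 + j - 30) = (j^2 + 12*j + 35)/(j^2 + j - 30)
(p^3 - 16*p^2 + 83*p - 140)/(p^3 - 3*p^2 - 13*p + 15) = (p^2 - 11*p + 28)/(p^2 + 2*p - 3)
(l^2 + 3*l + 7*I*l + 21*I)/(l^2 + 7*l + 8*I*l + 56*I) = (l^2 + l*(3 + 7*I) + 21*I)/(l^2 + l*(7 + 8*I) + 56*I)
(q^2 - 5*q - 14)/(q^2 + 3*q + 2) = (q - 7)/(q + 1)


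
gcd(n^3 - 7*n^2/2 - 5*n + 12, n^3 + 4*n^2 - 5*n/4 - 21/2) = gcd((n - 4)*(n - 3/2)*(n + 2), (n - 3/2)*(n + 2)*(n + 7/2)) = n^2 + n/2 - 3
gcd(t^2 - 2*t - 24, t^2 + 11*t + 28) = t + 4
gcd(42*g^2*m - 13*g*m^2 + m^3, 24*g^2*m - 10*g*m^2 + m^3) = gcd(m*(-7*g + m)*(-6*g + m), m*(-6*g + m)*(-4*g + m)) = 6*g*m - m^2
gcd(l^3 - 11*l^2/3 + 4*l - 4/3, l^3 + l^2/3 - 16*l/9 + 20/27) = l - 2/3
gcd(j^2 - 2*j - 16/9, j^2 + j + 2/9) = j + 2/3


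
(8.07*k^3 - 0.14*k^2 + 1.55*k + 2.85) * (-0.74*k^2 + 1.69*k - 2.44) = -5.9718*k^5 + 13.7419*k^4 - 21.0744*k^3 + 0.8521*k^2 + 1.0345*k - 6.954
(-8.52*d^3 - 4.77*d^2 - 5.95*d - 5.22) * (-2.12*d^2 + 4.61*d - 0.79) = 18.0624*d^5 - 29.1648*d^4 - 2.6449*d^3 - 12.5948*d^2 - 19.3637*d + 4.1238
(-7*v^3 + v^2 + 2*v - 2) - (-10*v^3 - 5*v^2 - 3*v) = 3*v^3 + 6*v^2 + 5*v - 2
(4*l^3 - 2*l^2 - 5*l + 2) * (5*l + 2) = 20*l^4 - 2*l^3 - 29*l^2 + 4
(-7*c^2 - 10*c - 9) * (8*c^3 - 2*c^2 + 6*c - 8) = -56*c^5 - 66*c^4 - 94*c^3 + 14*c^2 + 26*c + 72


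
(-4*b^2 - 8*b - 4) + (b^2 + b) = -3*b^2 - 7*b - 4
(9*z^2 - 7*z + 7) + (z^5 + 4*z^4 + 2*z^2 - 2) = z^5 + 4*z^4 + 11*z^2 - 7*z + 5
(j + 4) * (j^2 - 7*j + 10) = j^3 - 3*j^2 - 18*j + 40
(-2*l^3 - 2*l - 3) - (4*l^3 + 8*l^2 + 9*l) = -6*l^3 - 8*l^2 - 11*l - 3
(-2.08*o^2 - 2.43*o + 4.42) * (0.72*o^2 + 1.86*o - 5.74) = -1.4976*o^4 - 5.6184*o^3 + 10.6018*o^2 + 22.1694*o - 25.3708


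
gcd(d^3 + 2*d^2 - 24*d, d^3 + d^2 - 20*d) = d^2 - 4*d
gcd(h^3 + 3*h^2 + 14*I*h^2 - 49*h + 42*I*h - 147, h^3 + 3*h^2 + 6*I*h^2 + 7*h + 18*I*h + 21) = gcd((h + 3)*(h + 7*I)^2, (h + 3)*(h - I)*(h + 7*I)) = h^2 + h*(3 + 7*I) + 21*I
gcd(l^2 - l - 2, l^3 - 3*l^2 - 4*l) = l + 1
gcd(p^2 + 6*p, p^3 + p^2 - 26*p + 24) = p + 6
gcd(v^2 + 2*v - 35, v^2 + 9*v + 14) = v + 7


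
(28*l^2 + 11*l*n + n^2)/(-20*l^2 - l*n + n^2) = (-7*l - n)/(5*l - n)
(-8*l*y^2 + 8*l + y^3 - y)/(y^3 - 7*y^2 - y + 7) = (-8*l + y)/(y - 7)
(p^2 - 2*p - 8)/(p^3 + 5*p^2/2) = 2*(p^2 - 2*p - 8)/(p^2*(2*p + 5))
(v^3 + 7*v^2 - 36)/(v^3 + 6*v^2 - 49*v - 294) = (v^2 + v - 6)/(v^2 - 49)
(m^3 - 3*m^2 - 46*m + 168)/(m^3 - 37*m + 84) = (m - 6)/(m - 3)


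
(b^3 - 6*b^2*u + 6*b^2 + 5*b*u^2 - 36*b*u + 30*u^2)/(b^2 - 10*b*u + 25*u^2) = (-b^2 + b*u - 6*b + 6*u)/(-b + 5*u)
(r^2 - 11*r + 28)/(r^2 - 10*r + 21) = (r - 4)/(r - 3)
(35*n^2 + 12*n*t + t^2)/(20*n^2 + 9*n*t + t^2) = (7*n + t)/(4*n + t)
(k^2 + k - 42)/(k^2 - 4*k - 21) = (-k^2 - k + 42)/(-k^2 + 4*k + 21)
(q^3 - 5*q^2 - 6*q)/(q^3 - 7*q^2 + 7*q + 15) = q*(q - 6)/(q^2 - 8*q + 15)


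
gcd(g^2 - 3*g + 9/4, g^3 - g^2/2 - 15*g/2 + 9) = g - 3/2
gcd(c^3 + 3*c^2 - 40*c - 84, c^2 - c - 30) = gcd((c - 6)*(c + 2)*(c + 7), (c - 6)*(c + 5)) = c - 6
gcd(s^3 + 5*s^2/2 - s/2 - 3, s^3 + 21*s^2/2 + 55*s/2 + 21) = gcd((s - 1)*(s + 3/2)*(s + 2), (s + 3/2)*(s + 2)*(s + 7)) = s^2 + 7*s/2 + 3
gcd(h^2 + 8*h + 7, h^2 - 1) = h + 1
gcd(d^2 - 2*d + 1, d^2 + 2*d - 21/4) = 1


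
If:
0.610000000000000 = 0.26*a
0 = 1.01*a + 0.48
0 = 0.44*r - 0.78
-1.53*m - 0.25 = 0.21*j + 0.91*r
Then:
No Solution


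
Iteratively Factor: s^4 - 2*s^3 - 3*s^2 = (s)*(s^3 - 2*s^2 - 3*s) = s*(s + 1)*(s^2 - 3*s) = s*(s - 3)*(s + 1)*(s)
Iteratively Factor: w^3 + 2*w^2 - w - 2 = (w + 2)*(w^2 - 1) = (w + 1)*(w + 2)*(w - 1)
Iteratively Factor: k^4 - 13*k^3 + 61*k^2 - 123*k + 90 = (k - 2)*(k^3 - 11*k^2 + 39*k - 45) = (k - 5)*(k - 2)*(k^2 - 6*k + 9) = (k - 5)*(k - 3)*(k - 2)*(k - 3)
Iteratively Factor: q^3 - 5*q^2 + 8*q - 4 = (q - 2)*(q^2 - 3*q + 2) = (q - 2)*(q - 1)*(q - 2)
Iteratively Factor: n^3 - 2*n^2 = (n - 2)*(n^2) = n*(n - 2)*(n)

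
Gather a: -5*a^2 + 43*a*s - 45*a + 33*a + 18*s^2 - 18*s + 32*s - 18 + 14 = -5*a^2 + a*(43*s - 12) + 18*s^2 + 14*s - 4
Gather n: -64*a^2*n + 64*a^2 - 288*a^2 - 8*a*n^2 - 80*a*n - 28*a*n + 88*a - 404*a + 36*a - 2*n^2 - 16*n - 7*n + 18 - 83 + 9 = -224*a^2 - 280*a + n^2*(-8*a - 2) + n*(-64*a^2 - 108*a - 23) - 56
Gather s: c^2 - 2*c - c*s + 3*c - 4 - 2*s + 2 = c^2 + c + s*(-c - 2) - 2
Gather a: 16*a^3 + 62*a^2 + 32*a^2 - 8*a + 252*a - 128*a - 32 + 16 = 16*a^3 + 94*a^2 + 116*a - 16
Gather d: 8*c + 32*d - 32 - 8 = 8*c + 32*d - 40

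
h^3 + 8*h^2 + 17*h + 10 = (h + 1)*(h + 2)*(h + 5)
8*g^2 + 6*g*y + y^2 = (2*g + y)*(4*g + y)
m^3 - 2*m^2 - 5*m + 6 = (m - 3)*(m - 1)*(m + 2)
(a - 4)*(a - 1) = a^2 - 5*a + 4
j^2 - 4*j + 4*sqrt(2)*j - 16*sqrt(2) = (j - 4)*(j + 4*sqrt(2))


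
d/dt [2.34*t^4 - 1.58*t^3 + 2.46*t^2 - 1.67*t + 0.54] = 9.36*t^3 - 4.74*t^2 + 4.92*t - 1.67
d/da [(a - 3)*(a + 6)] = 2*a + 3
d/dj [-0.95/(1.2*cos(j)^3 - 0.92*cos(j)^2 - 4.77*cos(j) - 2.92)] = (-3.42*cos(j)^2 + 1.748*cos(j) + 4.5315)*sin(j)/(-1.2*cos(j)^3 + 0.92*cos(j)^2 + 4.77*cos(j) + 2.92)^2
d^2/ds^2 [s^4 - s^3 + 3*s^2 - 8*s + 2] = 12*s^2 - 6*s + 6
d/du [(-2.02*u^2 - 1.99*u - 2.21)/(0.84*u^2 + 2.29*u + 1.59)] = (-2.9542*u^2 - 2.7108*u + 1.8968)/(0.7056*u^4 + 3.8472*u^3 + 7.9153*u^2 + 7.2822*u + 2.5281)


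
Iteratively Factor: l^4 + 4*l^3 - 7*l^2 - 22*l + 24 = (l + 3)*(l^3 + l^2 - 10*l + 8) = (l - 2)*(l + 3)*(l^2 + 3*l - 4) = (l - 2)*(l + 3)*(l + 4)*(l - 1)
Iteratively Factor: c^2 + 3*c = (c + 3)*(c)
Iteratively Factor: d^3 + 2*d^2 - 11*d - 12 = (d + 1)*(d^2 + d - 12) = (d - 3)*(d + 1)*(d + 4)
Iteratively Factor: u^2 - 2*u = (u)*(u - 2)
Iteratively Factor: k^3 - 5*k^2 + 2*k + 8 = (k + 1)*(k^2 - 6*k + 8) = (k - 2)*(k + 1)*(k - 4)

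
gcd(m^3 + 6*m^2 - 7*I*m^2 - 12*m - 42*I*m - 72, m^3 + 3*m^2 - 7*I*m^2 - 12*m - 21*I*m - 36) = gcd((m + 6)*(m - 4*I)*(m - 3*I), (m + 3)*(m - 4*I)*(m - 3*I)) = m^2 - 7*I*m - 12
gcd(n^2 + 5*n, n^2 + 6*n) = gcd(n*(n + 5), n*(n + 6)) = n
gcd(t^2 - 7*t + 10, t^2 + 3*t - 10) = t - 2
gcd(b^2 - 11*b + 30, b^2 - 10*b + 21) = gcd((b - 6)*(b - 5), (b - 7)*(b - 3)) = 1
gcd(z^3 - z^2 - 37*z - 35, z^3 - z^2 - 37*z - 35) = z^3 - z^2 - 37*z - 35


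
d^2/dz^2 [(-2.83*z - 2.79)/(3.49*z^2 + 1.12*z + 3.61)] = (-(2.83*z + 2.79)*(6.98*z + 1.12)*(13.96*z + 2.24) + (59.2602*z + 25.8134)*(3.49*z^2 + 1.12*z + 3.61))/(3.49*z^2 + 1.12*z + 3.61)^3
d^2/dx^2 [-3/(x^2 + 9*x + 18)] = 6*(x^2 + 9*x - (2*x + 9)^2 + 18)/(x^2 + 9*x + 18)^3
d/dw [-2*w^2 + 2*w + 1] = 2 - 4*w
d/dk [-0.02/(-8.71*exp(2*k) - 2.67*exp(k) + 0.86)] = (-0.3484*exp(k) - 0.0534)*exp(k)/(8.71*exp(2*k) + 2.67*exp(k) - 0.86)^2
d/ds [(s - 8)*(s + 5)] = 2*s - 3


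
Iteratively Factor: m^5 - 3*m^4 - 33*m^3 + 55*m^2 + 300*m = (m + 3)*(m^4 - 6*m^3 - 15*m^2 + 100*m) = (m - 5)*(m + 3)*(m^3 - m^2 - 20*m) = m*(m - 5)*(m + 3)*(m^2 - m - 20) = m*(m - 5)^2*(m + 3)*(m + 4)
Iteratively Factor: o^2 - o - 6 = (o + 2)*(o - 3)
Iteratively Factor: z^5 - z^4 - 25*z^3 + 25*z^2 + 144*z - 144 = (z + 3)*(z^4 - 4*z^3 - 13*z^2 + 64*z - 48) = (z + 3)*(z + 4)*(z^3 - 8*z^2 + 19*z - 12) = (z - 3)*(z + 3)*(z + 4)*(z^2 - 5*z + 4) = (z - 3)*(z - 1)*(z + 3)*(z + 4)*(z - 4)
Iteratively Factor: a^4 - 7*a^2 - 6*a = (a + 2)*(a^3 - 2*a^2 - 3*a) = (a - 3)*(a + 2)*(a^2 + a) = (a - 3)*(a + 1)*(a + 2)*(a)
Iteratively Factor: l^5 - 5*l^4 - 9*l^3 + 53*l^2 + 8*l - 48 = (l - 4)*(l^4 - l^3 - 13*l^2 + l + 12) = (l - 4)*(l + 1)*(l^3 - 2*l^2 - 11*l + 12) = (l - 4)^2*(l + 1)*(l^2 + 2*l - 3) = (l - 4)^2*(l + 1)*(l + 3)*(l - 1)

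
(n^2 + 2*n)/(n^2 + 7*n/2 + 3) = 2*n/(2*n + 3)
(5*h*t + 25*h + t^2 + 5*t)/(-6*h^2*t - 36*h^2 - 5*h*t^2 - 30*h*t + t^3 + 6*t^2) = (5*h*t + 25*h + t^2 + 5*t)/(-6*h^2*t - 36*h^2 - 5*h*t^2 - 30*h*t + t^3 + 6*t^2)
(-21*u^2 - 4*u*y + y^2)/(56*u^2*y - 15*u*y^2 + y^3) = (3*u + y)/(y*(-8*u + y))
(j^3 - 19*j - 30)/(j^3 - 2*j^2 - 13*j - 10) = (j + 3)/(j + 1)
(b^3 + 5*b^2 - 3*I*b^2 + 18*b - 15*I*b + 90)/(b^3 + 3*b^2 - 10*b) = (b^2 - 3*I*b + 18)/(b*(b - 2))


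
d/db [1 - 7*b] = -7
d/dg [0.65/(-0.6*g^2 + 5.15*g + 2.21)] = (0.78*g - 3.3475)/(-0.6*g^2 + 5.15*g + 2.21)^2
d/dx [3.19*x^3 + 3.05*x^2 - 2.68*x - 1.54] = 9.57*x^2 + 6.1*x - 2.68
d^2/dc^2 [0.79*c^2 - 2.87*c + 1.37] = 1.58000000000000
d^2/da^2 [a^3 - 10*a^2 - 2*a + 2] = 6*a - 20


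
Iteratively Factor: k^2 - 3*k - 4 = (k - 4)*(k + 1)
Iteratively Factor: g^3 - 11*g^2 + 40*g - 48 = (g - 4)*(g^2 - 7*g + 12) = (g - 4)*(g - 3)*(g - 4)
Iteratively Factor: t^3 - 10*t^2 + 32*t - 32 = (t - 4)*(t^2 - 6*t + 8) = (t - 4)*(t - 2)*(t - 4)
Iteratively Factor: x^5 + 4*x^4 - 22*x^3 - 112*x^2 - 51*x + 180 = (x - 5)*(x^4 + 9*x^3 + 23*x^2 + 3*x - 36) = (x - 5)*(x - 1)*(x^3 + 10*x^2 + 33*x + 36) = (x - 5)*(x - 1)*(x + 4)*(x^2 + 6*x + 9) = (x - 5)*(x - 1)*(x + 3)*(x + 4)*(x + 3)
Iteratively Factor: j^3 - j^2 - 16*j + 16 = (j - 1)*(j^2 - 16) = (j - 1)*(j + 4)*(j - 4)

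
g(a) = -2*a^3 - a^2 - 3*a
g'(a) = -6*a^2 - 2*a - 3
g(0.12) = -0.38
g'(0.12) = -3.33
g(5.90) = -463.27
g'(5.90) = -223.66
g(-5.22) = 272.88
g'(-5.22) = -156.05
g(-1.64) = 11.05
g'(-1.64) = -15.86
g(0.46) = -1.79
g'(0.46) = -5.19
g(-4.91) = 227.36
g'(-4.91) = -137.83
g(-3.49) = 83.31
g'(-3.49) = -69.10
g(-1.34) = 7.04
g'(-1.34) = -11.09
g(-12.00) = 3348.00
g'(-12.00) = -843.00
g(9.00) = -1566.00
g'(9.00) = -507.00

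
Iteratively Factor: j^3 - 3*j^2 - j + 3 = (j - 1)*(j^2 - 2*j - 3) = (j - 3)*(j - 1)*(j + 1)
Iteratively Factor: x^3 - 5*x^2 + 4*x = (x - 4)*(x^2 - x) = (x - 4)*(x - 1)*(x)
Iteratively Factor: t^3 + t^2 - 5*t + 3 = (t - 1)*(t^2 + 2*t - 3) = (t - 1)^2*(t + 3)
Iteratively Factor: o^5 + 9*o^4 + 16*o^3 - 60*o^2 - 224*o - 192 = (o + 4)*(o^4 + 5*o^3 - 4*o^2 - 44*o - 48) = (o + 4)^2*(o^3 + o^2 - 8*o - 12) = (o - 3)*(o + 4)^2*(o^2 + 4*o + 4) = (o - 3)*(o + 2)*(o + 4)^2*(o + 2)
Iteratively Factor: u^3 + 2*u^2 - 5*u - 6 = (u - 2)*(u^2 + 4*u + 3) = (u - 2)*(u + 1)*(u + 3)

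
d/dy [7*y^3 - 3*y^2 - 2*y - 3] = 21*y^2 - 6*y - 2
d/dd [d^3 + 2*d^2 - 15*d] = 3*d^2 + 4*d - 15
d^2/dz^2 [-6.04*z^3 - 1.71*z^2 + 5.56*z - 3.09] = -36.24*z - 3.42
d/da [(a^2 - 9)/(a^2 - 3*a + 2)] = (-3*a^2 + 22*a - 27)/(a^4 - 6*a^3 + 13*a^2 - 12*a + 4)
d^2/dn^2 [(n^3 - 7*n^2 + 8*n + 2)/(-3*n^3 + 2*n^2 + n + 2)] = 2*(57*n^6 - 225*n^5 + 63*n^4 + 323*n^3 - 384*n^2 + 36*n + 50)/(27*n^9 - 54*n^8 + 9*n^7 - 26*n^6 + 69*n^5 + 6*n^4 + 11*n^3 - 30*n^2 - 12*n - 8)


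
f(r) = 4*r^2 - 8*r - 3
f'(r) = 8*r - 8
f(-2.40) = 39.24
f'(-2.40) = -27.20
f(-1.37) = 15.47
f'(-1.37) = -18.96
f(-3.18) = 62.89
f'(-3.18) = -33.44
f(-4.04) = 94.61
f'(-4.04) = -40.32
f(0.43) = -5.70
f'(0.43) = -4.56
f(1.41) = -6.33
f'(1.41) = 3.28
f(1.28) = -6.69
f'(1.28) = 2.24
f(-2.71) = 48.06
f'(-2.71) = -29.68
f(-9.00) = 393.00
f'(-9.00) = -80.00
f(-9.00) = 393.00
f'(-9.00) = -80.00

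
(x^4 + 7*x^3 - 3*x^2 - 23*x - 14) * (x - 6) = x^5 + x^4 - 45*x^3 - 5*x^2 + 124*x + 84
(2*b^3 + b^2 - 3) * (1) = 2*b^3 + b^2 - 3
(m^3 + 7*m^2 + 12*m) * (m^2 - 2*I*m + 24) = m^5 + 7*m^4 - 2*I*m^4 + 36*m^3 - 14*I*m^3 + 168*m^2 - 24*I*m^2 + 288*m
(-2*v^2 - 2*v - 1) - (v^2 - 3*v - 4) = -3*v^2 + v + 3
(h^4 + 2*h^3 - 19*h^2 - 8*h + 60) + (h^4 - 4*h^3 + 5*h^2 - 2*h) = 2*h^4 - 2*h^3 - 14*h^2 - 10*h + 60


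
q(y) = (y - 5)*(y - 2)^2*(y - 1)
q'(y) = (y - 5)*(y - 2)^2 + (y - 5)*(y - 1)*(2*y - 4) + (y - 2)^2*(y - 1)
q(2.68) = -1.80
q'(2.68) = -5.60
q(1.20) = -0.49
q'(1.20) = -1.09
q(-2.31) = 449.47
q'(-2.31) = -405.85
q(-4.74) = 2539.75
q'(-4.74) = -1456.85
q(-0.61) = 61.53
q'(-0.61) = -96.33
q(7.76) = 619.01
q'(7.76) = 530.79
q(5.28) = 12.89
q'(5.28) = 56.92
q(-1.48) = 194.62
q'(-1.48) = -220.36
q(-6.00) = 4928.00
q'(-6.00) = -2384.00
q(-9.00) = 16940.00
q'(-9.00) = -5984.00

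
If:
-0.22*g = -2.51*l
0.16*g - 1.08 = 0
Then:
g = 6.75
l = 0.59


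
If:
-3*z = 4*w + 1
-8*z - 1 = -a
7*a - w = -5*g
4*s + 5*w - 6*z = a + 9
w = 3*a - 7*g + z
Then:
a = -5/263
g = -9/2104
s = 18913/8416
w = -325/2104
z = -67/526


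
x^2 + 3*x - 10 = (x - 2)*(x + 5)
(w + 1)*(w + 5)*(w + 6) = w^3 + 12*w^2 + 41*w + 30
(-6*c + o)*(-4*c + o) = 24*c^2 - 10*c*o + o^2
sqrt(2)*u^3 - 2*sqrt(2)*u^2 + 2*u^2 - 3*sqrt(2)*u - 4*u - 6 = (u - 3)*(u + sqrt(2))*(sqrt(2)*u + sqrt(2))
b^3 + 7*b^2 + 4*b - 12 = (b - 1)*(b + 2)*(b + 6)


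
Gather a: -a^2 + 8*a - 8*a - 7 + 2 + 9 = 4 - a^2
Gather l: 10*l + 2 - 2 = 10*l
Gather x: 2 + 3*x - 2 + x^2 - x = x^2 + 2*x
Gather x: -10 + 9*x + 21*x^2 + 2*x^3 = 2*x^3 + 21*x^2 + 9*x - 10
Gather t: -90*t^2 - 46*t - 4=-90*t^2 - 46*t - 4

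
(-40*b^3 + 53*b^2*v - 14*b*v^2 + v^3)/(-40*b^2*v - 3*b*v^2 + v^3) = (5*b^2 - 6*b*v + v^2)/(v*(5*b + v))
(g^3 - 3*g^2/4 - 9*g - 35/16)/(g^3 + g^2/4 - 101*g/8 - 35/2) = (8*g^2 - 26*g - 7)/(2*(4*g^2 - 9*g - 28))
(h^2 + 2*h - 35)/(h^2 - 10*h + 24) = (h^2 + 2*h - 35)/(h^2 - 10*h + 24)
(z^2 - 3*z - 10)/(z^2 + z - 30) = (z + 2)/(z + 6)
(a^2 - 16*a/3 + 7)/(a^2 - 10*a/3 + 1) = (3*a - 7)/(3*a - 1)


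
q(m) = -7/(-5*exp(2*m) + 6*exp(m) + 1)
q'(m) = -7*(10*exp(2*m) - 6*exp(m))/(-5*exp(2*m) + 6*exp(m) + 1)^2 = (42 - 70*exp(m))*exp(m)/(-5*exp(2*m) + 6*exp(m) + 1)^2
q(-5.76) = -6.87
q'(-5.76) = 0.13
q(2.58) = 0.01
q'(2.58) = -0.02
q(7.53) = 0.00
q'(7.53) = -0.00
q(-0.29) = -2.60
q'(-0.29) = -1.07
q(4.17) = 0.00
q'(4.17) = -0.00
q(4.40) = 0.00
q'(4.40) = -0.00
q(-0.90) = -2.68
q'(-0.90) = 0.81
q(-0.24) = -2.67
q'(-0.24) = -1.49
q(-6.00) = -6.90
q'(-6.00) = 0.10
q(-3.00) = -5.44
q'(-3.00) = 1.16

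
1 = 1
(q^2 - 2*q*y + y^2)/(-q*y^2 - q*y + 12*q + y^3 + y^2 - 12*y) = (-q + y)/(y^2 + y - 12)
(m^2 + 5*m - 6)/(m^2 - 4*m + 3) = (m + 6)/(m - 3)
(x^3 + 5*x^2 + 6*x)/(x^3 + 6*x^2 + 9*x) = (x + 2)/(x + 3)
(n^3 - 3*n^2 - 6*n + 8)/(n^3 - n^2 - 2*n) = (-n^3 + 3*n^2 + 6*n - 8)/(n*(-n^2 + n + 2))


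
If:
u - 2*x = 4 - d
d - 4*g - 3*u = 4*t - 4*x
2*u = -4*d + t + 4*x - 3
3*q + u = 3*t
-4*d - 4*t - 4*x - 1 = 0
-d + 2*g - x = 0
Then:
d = 11/6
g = -179/24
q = 226/9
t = 44/3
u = -94/3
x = -67/4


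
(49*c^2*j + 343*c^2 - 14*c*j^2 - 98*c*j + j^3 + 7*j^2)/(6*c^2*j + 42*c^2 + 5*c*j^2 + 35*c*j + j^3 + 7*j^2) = (49*c^2 - 14*c*j + j^2)/(6*c^2 + 5*c*j + j^2)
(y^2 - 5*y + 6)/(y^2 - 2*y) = (y - 3)/y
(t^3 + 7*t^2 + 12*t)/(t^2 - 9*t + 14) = t*(t^2 + 7*t + 12)/(t^2 - 9*t + 14)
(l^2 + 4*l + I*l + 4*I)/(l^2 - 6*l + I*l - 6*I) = (l + 4)/(l - 6)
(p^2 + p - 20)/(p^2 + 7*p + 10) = (p - 4)/(p + 2)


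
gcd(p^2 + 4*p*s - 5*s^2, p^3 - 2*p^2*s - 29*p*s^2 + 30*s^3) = p^2 + 4*p*s - 5*s^2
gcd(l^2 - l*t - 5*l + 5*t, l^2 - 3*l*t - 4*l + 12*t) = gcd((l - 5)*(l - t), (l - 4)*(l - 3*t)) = 1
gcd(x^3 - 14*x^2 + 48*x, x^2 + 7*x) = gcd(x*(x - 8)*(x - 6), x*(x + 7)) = x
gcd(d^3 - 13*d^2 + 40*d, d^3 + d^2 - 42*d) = d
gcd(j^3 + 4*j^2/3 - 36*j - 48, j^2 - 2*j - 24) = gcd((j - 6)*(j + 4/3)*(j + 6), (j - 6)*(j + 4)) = j - 6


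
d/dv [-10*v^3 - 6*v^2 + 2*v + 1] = -30*v^2 - 12*v + 2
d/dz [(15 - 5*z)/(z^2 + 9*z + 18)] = 5*(z^2 - 6*z - 45)/(z^4 + 18*z^3 + 117*z^2 + 324*z + 324)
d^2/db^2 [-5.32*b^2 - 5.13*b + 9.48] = -10.6400000000000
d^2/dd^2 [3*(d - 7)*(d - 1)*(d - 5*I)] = 18*d - 48 - 30*I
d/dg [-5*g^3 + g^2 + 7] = g*(2 - 15*g)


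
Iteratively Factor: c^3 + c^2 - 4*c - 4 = (c - 2)*(c^2 + 3*c + 2) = (c - 2)*(c + 1)*(c + 2)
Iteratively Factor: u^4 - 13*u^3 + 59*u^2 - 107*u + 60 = (u - 5)*(u^3 - 8*u^2 + 19*u - 12) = (u - 5)*(u - 4)*(u^2 - 4*u + 3) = (u - 5)*(u - 4)*(u - 1)*(u - 3)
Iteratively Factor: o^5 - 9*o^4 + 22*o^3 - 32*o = (o)*(o^4 - 9*o^3 + 22*o^2 - 32) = o*(o - 2)*(o^3 - 7*o^2 + 8*o + 16) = o*(o - 4)*(o - 2)*(o^2 - 3*o - 4) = o*(o - 4)*(o - 2)*(o + 1)*(o - 4)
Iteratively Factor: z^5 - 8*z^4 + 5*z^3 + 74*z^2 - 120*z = (z + 3)*(z^4 - 11*z^3 + 38*z^2 - 40*z) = z*(z + 3)*(z^3 - 11*z^2 + 38*z - 40) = z*(z - 5)*(z + 3)*(z^2 - 6*z + 8) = z*(z - 5)*(z - 4)*(z + 3)*(z - 2)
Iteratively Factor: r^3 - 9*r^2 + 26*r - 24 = (r - 4)*(r^2 - 5*r + 6) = (r - 4)*(r - 2)*(r - 3)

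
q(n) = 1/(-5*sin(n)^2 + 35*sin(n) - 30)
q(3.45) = -0.02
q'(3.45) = 0.02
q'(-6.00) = -0.07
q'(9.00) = 0.10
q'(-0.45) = -0.02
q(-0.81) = -0.02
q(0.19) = -0.04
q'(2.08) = 1.21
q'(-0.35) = -0.02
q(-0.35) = -0.02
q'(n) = (10*sin(n)*cos(n) - 35*cos(n))/(-5*sin(n)^2 + 35*sin(n) - 30)^2 = (2*sin(n) - 7)*cos(n)/(5*(sin(n)^2 - 7*sin(n) + 6)^2)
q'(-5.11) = -2.54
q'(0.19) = -0.06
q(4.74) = -0.01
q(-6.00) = -0.05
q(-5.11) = -0.50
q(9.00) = -0.06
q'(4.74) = -0.00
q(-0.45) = -0.02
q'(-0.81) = -0.01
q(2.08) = -0.31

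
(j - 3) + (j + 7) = 2*j + 4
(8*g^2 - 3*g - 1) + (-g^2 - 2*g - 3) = 7*g^2 - 5*g - 4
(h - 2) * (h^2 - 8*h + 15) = h^3 - 10*h^2 + 31*h - 30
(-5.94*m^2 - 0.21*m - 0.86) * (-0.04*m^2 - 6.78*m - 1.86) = 0.2376*m^4 + 40.2816*m^3 + 12.5066*m^2 + 6.2214*m + 1.5996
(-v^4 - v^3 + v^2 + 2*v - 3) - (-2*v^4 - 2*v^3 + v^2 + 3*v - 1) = v^4 + v^3 - v - 2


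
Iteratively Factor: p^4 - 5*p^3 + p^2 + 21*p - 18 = (p + 2)*(p^3 - 7*p^2 + 15*p - 9) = (p - 3)*(p + 2)*(p^2 - 4*p + 3) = (p - 3)^2*(p + 2)*(p - 1)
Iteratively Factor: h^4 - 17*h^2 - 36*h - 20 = (h + 2)*(h^3 - 2*h^2 - 13*h - 10) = (h + 2)^2*(h^2 - 4*h - 5) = (h - 5)*(h + 2)^2*(h + 1)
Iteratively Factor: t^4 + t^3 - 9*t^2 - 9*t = (t - 3)*(t^3 + 4*t^2 + 3*t) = (t - 3)*(t + 3)*(t^2 + t) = (t - 3)*(t + 1)*(t + 3)*(t)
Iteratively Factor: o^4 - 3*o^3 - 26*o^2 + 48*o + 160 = (o + 4)*(o^3 - 7*o^2 + 2*o + 40) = (o + 2)*(o + 4)*(o^2 - 9*o + 20) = (o - 4)*(o + 2)*(o + 4)*(o - 5)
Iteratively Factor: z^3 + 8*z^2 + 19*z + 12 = (z + 4)*(z^2 + 4*z + 3) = (z + 1)*(z + 4)*(z + 3)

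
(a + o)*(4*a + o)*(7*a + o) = 28*a^3 + 39*a^2*o + 12*a*o^2 + o^3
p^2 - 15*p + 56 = (p - 8)*(p - 7)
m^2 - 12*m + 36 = (m - 6)^2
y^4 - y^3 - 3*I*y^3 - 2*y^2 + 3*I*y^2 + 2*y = y*(y - 1)*(y - 2*I)*(y - I)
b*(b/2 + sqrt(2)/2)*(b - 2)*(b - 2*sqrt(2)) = b^4/2 - b^3 - sqrt(2)*b^3/2 - 2*b^2 + sqrt(2)*b^2 + 4*b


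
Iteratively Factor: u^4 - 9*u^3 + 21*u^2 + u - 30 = (u + 1)*(u^3 - 10*u^2 + 31*u - 30) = (u - 2)*(u + 1)*(u^2 - 8*u + 15) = (u - 5)*(u - 2)*(u + 1)*(u - 3)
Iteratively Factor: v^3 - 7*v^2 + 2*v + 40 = (v - 4)*(v^2 - 3*v - 10) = (v - 4)*(v + 2)*(v - 5)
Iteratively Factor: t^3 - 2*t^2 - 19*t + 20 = (t + 4)*(t^2 - 6*t + 5) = (t - 1)*(t + 4)*(t - 5)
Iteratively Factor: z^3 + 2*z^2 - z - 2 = (z + 1)*(z^2 + z - 2) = (z + 1)*(z + 2)*(z - 1)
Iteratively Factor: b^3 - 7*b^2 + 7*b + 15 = (b - 5)*(b^2 - 2*b - 3) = (b - 5)*(b - 3)*(b + 1)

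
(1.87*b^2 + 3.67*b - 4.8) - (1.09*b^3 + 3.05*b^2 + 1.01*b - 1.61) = -1.09*b^3 - 1.18*b^2 + 2.66*b - 3.19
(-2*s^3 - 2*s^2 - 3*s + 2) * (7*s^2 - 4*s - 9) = -14*s^5 - 6*s^4 + 5*s^3 + 44*s^2 + 19*s - 18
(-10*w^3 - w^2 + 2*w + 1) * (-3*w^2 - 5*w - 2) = 30*w^5 + 53*w^4 + 19*w^3 - 11*w^2 - 9*w - 2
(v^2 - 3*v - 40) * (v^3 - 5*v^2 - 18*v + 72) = v^5 - 8*v^4 - 43*v^3 + 326*v^2 + 504*v - 2880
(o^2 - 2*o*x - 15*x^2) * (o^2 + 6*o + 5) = o^4 - 2*o^3*x + 6*o^3 - 15*o^2*x^2 - 12*o^2*x + 5*o^2 - 90*o*x^2 - 10*o*x - 75*x^2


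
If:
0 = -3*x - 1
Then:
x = -1/3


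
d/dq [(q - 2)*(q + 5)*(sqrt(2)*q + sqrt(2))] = sqrt(2)*(3*q^2 + 8*q - 7)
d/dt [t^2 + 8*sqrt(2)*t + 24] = 2*t + 8*sqrt(2)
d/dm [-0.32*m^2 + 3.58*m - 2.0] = 3.58 - 0.64*m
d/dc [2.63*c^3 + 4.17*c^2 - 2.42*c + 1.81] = 7.89*c^2 + 8.34*c - 2.42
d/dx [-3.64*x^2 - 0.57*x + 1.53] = -7.28*x - 0.57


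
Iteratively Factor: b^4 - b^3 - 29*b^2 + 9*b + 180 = (b + 4)*(b^3 - 5*b^2 - 9*b + 45) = (b + 3)*(b + 4)*(b^2 - 8*b + 15) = (b - 5)*(b + 3)*(b + 4)*(b - 3)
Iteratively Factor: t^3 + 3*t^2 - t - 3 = (t + 1)*(t^2 + 2*t - 3) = (t + 1)*(t + 3)*(t - 1)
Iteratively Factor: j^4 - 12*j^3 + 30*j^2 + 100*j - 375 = (j - 5)*(j^3 - 7*j^2 - 5*j + 75) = (j - 5)^2*(j^2 - 2*j - 15) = (j - 5)^2*(j + 3)*(j - 5)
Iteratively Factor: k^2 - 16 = (k + 4)*(k - 4)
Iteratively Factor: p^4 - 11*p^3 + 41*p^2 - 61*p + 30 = (p - 1)*(p^3 - 10*p^2 + 31*p - 30) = (p - 2)*(p - 1)*(p^2 - 8*p + 15) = (p - 3)*(p - 2)*(p - 1)*(p - 5)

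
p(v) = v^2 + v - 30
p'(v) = 2*v + 1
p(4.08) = -9.27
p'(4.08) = 9.16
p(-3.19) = -23.01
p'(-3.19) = -5.38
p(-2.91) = -24.44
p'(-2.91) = -4.82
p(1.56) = -26.01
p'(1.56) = 4.12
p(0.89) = -28.32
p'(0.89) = 2.78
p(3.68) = -12.78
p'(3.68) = 8.36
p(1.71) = -25.37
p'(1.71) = 4.42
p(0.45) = -29.35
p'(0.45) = 1.90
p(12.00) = 126.00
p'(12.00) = 25.00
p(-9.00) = 42.00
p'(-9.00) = -17.00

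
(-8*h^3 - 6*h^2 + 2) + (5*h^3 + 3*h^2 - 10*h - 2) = -3*h^3 - 3*h^2 - 10*h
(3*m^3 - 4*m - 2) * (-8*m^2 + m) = -24*m^5 + 3*m^4 + 32*m^3 + 12*m^2 - 2*m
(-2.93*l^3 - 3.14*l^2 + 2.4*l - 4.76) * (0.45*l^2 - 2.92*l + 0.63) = -1.3185*l^5 + 7.1426*l^4 + 8.4029*l^3 - 11.1282*l^2 + 15.4112*l - 2.9988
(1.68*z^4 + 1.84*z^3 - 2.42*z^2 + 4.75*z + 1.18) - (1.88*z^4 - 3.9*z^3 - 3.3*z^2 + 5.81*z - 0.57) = -0.2*z^4 + 5.74*z^3 + 0.88*z^2 - 1.06*z + 1.75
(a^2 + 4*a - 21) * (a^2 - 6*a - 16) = a^4 - 2*a^3 - 61*a^2 + 62*a + 336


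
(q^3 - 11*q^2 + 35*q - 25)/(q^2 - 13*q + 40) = (q^2 - 6*q + 5)/(q - 8)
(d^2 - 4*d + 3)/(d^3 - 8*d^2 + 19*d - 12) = 1/(d - 4)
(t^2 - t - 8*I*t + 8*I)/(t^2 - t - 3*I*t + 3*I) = (t - 8*I)/(t - 3*I)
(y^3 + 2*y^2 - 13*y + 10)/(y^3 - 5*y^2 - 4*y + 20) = (y^2 + 4*y - 5)/(y^2 - 3*y - 10)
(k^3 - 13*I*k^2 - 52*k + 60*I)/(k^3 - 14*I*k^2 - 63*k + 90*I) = (k - 2*I)/(k - 3*I)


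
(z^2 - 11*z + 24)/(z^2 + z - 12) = (z - 8)/(z + 4)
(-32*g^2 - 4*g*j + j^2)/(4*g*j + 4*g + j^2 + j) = (-8*g + j)/(j + 1)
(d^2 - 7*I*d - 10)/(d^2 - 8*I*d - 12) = (d - 5*I)/(d - 6*I)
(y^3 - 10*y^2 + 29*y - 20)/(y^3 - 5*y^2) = 1 - 5/y + 4/y^2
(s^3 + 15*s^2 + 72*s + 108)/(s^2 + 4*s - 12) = (s^2 + 9*s + 18)/(s - 2)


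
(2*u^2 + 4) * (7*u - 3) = 14*u^3 - 6*u^2 + 28*u - 12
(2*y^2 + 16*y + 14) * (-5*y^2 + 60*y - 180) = -10*y^4 + 40*y^3 + 530*y^2 - 2040*y - 2520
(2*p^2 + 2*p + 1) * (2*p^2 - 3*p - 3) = 4*p^4 - 2*p^3 - 10*p^2 - 9*p - 3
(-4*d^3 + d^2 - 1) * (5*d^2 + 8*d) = -20*d^5 - 27*d^4 + 8*d^3 - 5*d^2 - 8*d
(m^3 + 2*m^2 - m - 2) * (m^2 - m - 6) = m^5 + m^4 - 9*m^3 - 13*m^2 + 8*m + 12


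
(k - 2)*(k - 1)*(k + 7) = k^3 + 4*k^2 - 19*k + 14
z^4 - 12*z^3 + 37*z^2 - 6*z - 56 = (z - 7)*(z - 4)*(z - 2)*(z + 1)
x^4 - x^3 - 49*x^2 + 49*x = x*(x - 7)*(x - 1)*(x + 7)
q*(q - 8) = q^2 - 8*q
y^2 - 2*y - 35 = (y - 7)*(y + 5)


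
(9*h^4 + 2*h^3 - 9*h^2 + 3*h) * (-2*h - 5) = -18*h^5 - 49*h^4 + 8*h^3 + 39*h^2 - 15*h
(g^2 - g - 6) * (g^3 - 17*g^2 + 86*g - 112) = g^5 - 18*g^4 + 97*g^3 - 96*g^2 - 404*g + 672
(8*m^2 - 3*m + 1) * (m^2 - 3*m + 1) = 8*m^4 - 27*m^3 + 18*m^2 - 6*m + 1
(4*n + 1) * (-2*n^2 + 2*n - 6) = -8*n^3 + 6*n^2 - 22*n - 6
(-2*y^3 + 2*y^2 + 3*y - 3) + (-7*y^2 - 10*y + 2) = -2*y^3 - 5*y^2 - 7*y - 1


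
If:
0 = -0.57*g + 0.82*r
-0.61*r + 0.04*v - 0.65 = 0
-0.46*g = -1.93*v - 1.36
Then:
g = -1.64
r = -1.14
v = -1.09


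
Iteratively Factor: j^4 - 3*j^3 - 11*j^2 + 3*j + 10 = (j + 1)*(j^3 - 4*j^2 - 7*j + 10) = (j - 5)*(j + 1)*(j^2 + j - 2) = (j - 5)*(j - 1)*(j + 1)*(j + 2)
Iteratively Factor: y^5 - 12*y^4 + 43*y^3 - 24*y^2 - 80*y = (y - 4)*(y^4 - 8*y^3 + 11*y^2 + 20*y) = (y - 4)*(y + 1)*(y^3 - 9*y^2 + 20*y) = y*(y - 4)*(y + 1)*(y^2 - 9*y + 20) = y*(y - 5)*(y - 4)*(y + 1)*(y - 4)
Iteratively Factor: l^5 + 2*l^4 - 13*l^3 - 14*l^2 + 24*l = (l + 4)*(l^4 - 2*l^3 - 5*l^2 + 6*l) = (l - 3)*(l + 4)*(l^3 + l^2 - 2*l) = l*(l - 3)*(l + 4)*(l^2 + l - 2) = l*(l - 3)*(l + 2)*(l + 4)*(l - 1)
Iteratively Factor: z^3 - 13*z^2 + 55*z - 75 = (z - 3)*(z^2 - 10*z + 25) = (z - 5)*(z - 3)*(z - 5)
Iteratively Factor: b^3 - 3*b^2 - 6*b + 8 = (b - 4)*(b^2 + b - 2) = (b - 4)*(b + 2)*(b - 1)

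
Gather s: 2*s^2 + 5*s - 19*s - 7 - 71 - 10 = 2*s^2 - 14*s - 88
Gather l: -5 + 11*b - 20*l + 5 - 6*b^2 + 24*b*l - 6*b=-6*b^2 + 5*b + l*(24*b - 20)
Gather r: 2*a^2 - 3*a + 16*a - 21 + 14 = 2*a^2 + 13*a - 7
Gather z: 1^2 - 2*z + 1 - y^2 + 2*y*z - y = -y^2 - y + z*(2*y - 2) + 2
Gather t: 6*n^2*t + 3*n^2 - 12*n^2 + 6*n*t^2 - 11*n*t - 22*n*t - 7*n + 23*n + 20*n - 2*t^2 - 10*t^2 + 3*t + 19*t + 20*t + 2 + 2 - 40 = -9*n^2 + 36*n + t^2*(6*n - 12) + t*(6*n^2 - 33*n + 42) - 36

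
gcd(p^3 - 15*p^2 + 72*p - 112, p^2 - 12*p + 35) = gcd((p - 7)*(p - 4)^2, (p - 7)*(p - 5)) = p - 7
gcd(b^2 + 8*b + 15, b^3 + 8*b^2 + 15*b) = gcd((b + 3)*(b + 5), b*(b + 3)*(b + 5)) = b^2 + 8*b + 15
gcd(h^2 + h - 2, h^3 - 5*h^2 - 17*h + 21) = h - 1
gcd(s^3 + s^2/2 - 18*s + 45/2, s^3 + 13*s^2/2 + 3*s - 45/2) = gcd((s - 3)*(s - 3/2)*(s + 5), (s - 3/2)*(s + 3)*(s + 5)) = s^2 + 7*s/2 - 15/2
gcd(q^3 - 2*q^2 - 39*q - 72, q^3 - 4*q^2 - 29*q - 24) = q^2 - 5*q - 24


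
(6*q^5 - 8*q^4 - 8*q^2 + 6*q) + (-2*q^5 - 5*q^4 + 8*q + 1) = 4*q^5 - 13*q^4 - 8*q^2 + 14*q + 1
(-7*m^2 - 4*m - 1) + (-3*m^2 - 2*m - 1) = -10*m^2 - 6*m - 2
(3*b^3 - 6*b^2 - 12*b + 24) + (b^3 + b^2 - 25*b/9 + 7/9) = 4*b^3 - 5*b^2 - 133*b/9 + 223/9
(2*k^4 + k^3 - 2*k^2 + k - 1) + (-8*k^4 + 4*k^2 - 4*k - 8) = -6*k^4 + k^3 + 2*k^2 - 3*k - 9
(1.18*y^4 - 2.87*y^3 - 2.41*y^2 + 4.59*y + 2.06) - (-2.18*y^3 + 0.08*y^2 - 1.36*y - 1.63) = 1.18*y^4 - 0.69*y^3 - 2.49*y^2 + 5.95*y + 3.69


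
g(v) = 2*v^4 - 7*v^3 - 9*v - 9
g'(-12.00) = -16857.00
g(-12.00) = 53667.00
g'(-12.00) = -16857.00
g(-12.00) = 53667.00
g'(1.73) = -30.43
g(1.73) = -42.90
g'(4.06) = 180.23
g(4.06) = 29.41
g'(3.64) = 98.59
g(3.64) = -28.26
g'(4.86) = 413.32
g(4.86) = 259.49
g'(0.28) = -10.47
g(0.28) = -11.66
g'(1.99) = -29.12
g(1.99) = -50.71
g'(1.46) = -28.87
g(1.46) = -34.84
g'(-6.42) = -2991.42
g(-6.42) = 5298.63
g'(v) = 8*v^3 - 21*v^2 - 9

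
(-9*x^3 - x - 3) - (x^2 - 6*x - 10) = -9*x^3 - x^2 + 5*x + 7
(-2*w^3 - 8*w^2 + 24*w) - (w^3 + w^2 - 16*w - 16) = -3*w^3 - 9*w^2 + 40*w + 16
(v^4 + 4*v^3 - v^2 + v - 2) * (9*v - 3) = 9*v^5 + 33*v^4 - 21*v^3 + 12*v^2 - 21*v + 6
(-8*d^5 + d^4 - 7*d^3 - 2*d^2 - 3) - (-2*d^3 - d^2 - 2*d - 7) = -8*d^5 + d^4 - 5*d^3 - d^2 + 2*d + 4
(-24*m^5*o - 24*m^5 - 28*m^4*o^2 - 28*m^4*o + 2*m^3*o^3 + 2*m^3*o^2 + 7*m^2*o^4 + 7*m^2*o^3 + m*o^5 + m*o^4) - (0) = -24*m^5*o - 24*m^5 - 28*m^4*o^2 - 28*m^4*o + 2*m^3*o^3 + 2*m^3*o^2 + 7*m^2*o^4 + 7*m^2*o^3 + m*o^5 + m*o^4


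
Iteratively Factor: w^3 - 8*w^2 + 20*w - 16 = (w - 2)*(w^2 - 6*w + 8) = (w - 2)^2*(w - 4)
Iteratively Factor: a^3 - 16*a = (a - 4)*(a^2 + 4*a) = (a - 4)*(a + 4)*(a)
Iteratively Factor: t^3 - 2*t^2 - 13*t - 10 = (t + 2)*(t^2 - 4*t - 5) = (t - 5)*(t + 2)*(t + 1)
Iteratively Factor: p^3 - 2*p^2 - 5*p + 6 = (p - 1)*(p^2 - p - 6) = (p - 1)*(p + 2)*(p - 3)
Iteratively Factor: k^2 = (k)*(k)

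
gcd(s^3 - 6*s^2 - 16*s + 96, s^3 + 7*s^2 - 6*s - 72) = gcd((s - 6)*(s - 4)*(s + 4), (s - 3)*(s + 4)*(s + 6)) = s + 4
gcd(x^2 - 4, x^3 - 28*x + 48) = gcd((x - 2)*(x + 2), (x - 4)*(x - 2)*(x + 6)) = x - 2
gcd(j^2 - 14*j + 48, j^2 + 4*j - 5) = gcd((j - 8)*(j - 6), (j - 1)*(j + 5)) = 1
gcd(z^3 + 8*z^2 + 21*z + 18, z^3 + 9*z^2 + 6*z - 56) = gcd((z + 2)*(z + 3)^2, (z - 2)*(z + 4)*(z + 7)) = 1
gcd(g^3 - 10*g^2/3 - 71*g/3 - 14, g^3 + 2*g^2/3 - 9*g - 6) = g^2 + 11*g/3 + 2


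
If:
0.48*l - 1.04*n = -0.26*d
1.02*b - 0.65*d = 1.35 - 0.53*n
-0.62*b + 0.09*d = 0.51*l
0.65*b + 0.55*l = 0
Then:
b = 2.14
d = 0.41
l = -2.53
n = -1.06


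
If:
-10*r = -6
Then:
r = 3/5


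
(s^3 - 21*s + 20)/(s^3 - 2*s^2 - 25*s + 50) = (s^2 - 5*s + 4)/(s^2 - 7*s + 10)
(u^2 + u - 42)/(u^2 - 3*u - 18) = (u + 7)/(u + 3)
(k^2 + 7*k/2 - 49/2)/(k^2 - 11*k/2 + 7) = (k + 7)/(k - 2)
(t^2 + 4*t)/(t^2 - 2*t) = (t + 4)/(t - 2)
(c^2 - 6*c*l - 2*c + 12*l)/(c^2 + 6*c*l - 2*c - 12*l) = (c - 6*l)/(c + 6*l)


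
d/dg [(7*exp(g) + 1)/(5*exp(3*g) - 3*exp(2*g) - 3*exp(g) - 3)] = (-70*exp(3*g) + 6*exp(2*g) + 6*exp(g) - 18)*exp(g)/(25*exp(6*g) - 30*exp(5*g) - 21*exp(4*g) - 12*exp(3*g) + 27*exp(2*g) + 18*exp(g) + 9)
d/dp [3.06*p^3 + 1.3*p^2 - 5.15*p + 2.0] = 9.18*p^2 + 2.6*p - 5.15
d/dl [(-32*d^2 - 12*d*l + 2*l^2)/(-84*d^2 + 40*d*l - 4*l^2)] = d*(143*d^2 - 37*d*l + 2*l^2)/(441*d^4 - 420*d^3*l + 142*d^2*l^2 - 20*d*l^3 + l^4)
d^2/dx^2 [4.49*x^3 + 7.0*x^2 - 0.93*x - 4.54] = 26.94*x + 14.0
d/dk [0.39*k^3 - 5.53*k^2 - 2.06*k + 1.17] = 1.17*k^2 - 11.06*k - 2.06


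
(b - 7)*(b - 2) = b^2 - 9*b + 14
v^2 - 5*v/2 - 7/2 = (v - 7/2)*(v + 1)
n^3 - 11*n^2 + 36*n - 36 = (n - 6)*(n - 3)*(n - 2)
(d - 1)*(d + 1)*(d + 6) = d^3 + 6*d^2 - d - 6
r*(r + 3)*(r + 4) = r^3 + 7*r^2 + 12*r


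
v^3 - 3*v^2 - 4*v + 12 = (v - 3)*(v - 2)*(v + 2)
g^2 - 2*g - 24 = (g - 6)*(g + 4)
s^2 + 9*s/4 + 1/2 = (s + 1/4)*(s + 2)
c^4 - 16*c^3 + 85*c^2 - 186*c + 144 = (c - 8)*(c - 3)^2*(c - 2)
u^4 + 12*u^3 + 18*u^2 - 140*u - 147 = (u - 3)*(u + 1)*(u + 7)^2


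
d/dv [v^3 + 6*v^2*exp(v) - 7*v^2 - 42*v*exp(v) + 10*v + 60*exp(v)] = 6*v^2*exp(v) + 3*v^2 - 30*v*exp(v) - 14*v + 18*exp(v) + 10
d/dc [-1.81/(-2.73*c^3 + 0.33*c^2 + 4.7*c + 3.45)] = (-14.8239*c^2 + 1.1946*c + 8.507)/(-2.73*c^3 + 0.33*c^2 + 4.7*c + 3.45)^2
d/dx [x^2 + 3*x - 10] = 2*x + 3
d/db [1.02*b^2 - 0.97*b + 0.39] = 2.04*b - 0.97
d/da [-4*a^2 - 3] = -8*a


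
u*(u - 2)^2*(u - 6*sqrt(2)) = u^4 - 6*sqrt(2)*u^3 - 4*u^3 + 4*u^2 + 24*sqrt(2)*u^2 - 24*sqrt(2)*u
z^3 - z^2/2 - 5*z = z*(z - 5/2)*(z + 2)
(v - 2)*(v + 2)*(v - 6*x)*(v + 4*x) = v^4 - 2*v^3*x - 24*v^2*x^2 - 4*v^2 + 8*v*x + 96*x^2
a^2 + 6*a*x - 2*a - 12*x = (a - 2)*(a + 6*x)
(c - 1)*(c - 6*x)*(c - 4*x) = c^3 - 10*c^2*x - c^2 + 24*c*x^2 + 10*c*x - 24*x^2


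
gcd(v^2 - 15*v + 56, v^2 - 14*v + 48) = v - 8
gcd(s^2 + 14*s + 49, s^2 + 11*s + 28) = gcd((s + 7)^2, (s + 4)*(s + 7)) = s + 7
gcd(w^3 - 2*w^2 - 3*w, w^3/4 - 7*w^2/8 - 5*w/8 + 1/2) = w + 1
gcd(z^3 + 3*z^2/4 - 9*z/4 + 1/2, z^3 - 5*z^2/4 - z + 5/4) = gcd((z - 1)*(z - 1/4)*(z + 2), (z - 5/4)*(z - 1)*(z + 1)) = z - 1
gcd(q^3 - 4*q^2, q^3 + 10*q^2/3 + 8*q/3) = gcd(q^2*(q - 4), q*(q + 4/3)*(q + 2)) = q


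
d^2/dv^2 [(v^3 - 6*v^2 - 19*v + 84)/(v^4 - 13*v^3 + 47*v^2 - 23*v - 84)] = 2*(v^3 + 12*v^2 - 24*v + 40)/(v^6 - 9*v^5 + 15*v^4 + 45*v^3 - 60*v^2 - 144*v - 64)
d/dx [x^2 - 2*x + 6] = 2*x - 2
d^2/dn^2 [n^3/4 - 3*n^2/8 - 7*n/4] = 3*n/2 - 3/4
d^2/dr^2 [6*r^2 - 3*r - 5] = 12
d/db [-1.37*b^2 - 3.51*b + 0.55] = -2.74*b - 3.51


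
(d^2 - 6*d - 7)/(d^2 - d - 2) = (d - 7)/(d - 2)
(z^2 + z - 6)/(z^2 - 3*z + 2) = (z + 3)/(z - 1)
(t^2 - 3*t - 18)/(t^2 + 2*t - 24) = (t^2 - 3*t - 18)/(t^2 + 2*t - 24)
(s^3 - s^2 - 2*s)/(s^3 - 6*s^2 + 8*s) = (s + 1)/(s - 4)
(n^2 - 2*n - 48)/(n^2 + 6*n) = (n - 8)/n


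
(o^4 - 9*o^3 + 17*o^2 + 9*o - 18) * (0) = 0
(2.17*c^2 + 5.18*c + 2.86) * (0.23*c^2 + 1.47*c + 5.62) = 0.4991*c^4 + 4.3813*c^3 + 20.4678*c^2 + 33.3158*c + 16.0732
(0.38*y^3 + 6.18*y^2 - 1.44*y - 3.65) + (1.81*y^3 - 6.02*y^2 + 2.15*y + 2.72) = 2.19*y^3 + 0.16*y^2 + 0.71*y - 0.93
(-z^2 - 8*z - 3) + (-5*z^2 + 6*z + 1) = -6*z^2 - 2*z - 2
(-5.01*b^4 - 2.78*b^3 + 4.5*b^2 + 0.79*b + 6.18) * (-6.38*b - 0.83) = 31.9638*b^5 + 21.8947*b^4 - 26.4026*b^3 - 8.7752*b^2 - 40.0841*b - 5.1294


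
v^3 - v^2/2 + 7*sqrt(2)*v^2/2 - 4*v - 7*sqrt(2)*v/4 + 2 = (v - 1/2)*(v - sqrt(2)/2)*(v + 4*sqrt(2))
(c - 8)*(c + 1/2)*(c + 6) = c^3 - 3*c^2/2 - 49*c - 24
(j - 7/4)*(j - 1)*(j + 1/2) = j^3 - 9*j^2/4 + 3*j/8 + 7/8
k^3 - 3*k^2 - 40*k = k*(k - 8)*(k + 5)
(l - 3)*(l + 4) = l^2 + l - 12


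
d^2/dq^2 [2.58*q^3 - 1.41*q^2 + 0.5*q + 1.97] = 15.48*q - 2.82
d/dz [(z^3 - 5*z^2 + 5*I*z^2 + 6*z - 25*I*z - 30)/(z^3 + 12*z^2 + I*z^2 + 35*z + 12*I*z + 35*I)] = (z^4*(17 - 4*I) + z^3*(58 + 74*I) + z^2*(-242 + 514*I) + z*(370 - 290*I) + 1925 + 570*I)/(z^6 + z^5*(24 + 2*I) + z^4*(213 + 48*I) + z^3*(816 + 428*I) + z^2*(1011 + 1680*I) + z*(-840 + 2450*I) - 1225)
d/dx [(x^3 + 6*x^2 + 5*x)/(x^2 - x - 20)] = (x^4 - 2*x^3 - 71*x^2 - 240*x - 100)/(x^4 - 2*x^3 - 39*x^2 + 40*x + 400)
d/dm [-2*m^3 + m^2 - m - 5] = -6*m^2 + 2*m - 1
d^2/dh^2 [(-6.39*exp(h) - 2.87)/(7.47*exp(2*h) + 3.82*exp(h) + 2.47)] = (-356.567751*exp(4*h) - 458.253126*exp(3*h) + 461.717712*exp(2*h) + 230.22835*exp(h) - 11.905153)*exp(h)/(416.832723*exp(6*h) + 639.478314*exp(5*h) + 740.500353*exp(4*h) + 478.637596*exp(3*h) + 244.850853*exp(2*h) + 69.916314*exp(h) + 15.069223)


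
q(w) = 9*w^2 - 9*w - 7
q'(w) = 18*w - 9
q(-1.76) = 36.72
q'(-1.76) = -40.68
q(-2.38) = 65.40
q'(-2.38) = -51.84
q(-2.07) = 50.19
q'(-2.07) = -46.26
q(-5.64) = 330.05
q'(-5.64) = -110.52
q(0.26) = -8.73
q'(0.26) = -4.32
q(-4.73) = 236.93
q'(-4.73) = -94.14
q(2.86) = 40.88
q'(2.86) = 42.48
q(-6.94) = 488.93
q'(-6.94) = -133.92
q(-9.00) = 803.00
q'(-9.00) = -171.00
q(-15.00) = 2153.00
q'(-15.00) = -279.00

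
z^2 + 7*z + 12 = (z + 3)*(z + 4)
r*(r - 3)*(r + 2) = r^3 - r^2 - 6*r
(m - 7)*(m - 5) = m^2 - 12*m + 35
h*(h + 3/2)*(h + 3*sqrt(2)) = h^3 + 3*h^2/2 + 3*sqrt(2)*h^2 + 9*sqrt(2)*h/2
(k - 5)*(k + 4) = k^2 - k - 20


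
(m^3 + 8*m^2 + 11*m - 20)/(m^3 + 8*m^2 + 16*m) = (m^2 + 4*m - 5)/(m*(m + 4))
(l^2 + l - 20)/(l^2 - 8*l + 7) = (l^2 + l - 20)/(l^2 - 8*l + 7)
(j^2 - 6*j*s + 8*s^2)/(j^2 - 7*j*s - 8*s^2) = (-j^2 + 6*j*s - 8*s^2)/(-j^2 + 7*j*s + 8*s^2)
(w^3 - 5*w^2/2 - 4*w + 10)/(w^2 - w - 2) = (w^2 - w/2 - 5)/(w + 1)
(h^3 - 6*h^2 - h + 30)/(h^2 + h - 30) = (h^2 - h - 6)/(h + 6)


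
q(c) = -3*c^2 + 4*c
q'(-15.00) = 94.00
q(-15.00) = -735.00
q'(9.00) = -50.00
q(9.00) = -207.00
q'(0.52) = 0.88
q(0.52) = 1.27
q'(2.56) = -11.36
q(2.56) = -9.42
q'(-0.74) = 8.44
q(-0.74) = -4.60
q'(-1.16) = 10.96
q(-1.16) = -8.68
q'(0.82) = -0.92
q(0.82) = 1.26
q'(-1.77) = 14.62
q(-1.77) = -16.48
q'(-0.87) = 9.22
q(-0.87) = -5.75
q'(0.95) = -1.70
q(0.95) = 1.09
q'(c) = 4 - 6*c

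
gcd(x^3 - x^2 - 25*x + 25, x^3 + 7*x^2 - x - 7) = x - 1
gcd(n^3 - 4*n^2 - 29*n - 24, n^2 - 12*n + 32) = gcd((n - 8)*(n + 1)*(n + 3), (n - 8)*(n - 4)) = n - 8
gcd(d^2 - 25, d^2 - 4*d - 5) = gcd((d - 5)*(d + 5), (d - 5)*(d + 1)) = d - 5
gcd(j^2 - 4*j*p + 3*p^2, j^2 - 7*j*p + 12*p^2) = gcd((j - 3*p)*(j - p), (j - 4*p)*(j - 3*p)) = -j + 3*p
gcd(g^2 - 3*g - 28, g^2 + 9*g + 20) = g + 4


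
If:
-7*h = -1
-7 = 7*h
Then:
No Solution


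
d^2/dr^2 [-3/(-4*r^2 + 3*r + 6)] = 6*(16*r^2 - 12*r - (8*r - 3)^2 - 24)/(-4*r^2 + 3*r + 6)^3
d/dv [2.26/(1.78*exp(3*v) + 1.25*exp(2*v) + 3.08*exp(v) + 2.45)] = (-12.0684*exp(2*v) - 5.65*exp(v) - 6.9608)*exp(v)/(1.78*exp(3*v) + 1.25*exp(2*v) + 3.08*exp(v) + 2.45)^2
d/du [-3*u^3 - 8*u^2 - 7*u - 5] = -9*u^2 - 16*u - 7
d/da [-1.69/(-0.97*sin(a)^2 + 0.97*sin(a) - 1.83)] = (1.6393 - 3.2786*sin(a))*cos(a)/(0.97*sin(a)^2 - 0.97*sin(a) + 1.83)^2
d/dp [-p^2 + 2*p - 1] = 2 - 2*p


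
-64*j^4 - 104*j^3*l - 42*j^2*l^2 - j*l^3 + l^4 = (-8*j + l)*(j + l)*(2*j + l)*(4*j + l)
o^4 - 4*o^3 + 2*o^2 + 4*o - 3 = (o - 3)*(o - 1)^2*(o + 1)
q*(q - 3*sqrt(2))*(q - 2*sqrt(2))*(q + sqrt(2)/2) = q^4 - 9*sqrt(2)*q^3/2 + 7*q^2 + 6*sqrt(2)*q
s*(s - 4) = s^2 - 4*s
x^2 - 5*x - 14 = (x - 7)*(x + 2)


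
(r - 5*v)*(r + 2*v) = r^2 - 3*r*v - 10*v^2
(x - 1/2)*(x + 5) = x^2 + 9*x/2 - 5/2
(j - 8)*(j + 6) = j^2 - 2*j - 48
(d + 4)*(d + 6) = d^2 + 10*d + 24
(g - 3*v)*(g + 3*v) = g^2 - 9*v^2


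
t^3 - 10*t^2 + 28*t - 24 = (t - 6)*(t - 2)^2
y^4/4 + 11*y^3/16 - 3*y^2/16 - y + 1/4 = (y/4 + 1/2)*(y - 1)*(y - 1/4)*(y + 2)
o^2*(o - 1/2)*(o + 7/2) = o^4 + 3*o^3 - 7*o^2/4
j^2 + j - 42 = (j - 6)*(j + 7)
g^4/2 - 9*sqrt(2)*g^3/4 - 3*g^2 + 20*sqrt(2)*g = g*(g/2 + sqrt(2))*(g - 4*sqrt(2))*(g - 5*sqrt(2)/2)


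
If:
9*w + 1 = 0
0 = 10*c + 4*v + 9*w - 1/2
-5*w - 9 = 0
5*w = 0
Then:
No Solution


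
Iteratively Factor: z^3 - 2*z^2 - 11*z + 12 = (z - 1)*(z^2 - z - 12) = (z - 4)*(z - 1)*(z + 3)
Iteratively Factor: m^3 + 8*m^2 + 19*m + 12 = (m + 3)*(m^2 + 5*m + 4) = (m + 1)*(m + 3)*(m + 4)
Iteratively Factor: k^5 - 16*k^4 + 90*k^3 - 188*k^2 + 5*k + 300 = (k - 3)*(k^4 - 13*k^3 + 51*k^2 - 35*k - 100) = (k - 5)*(k - 3)*(k^3 - 8*k^2 + 11*k + 20) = (k - 5)*(k - 3)*(k + 1)*(k^2 - 9*k + 20) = (k - 5)*(k - 4)*(k - 3)*(k + 1)*(k - 5)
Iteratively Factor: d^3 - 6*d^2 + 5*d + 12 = (d - 3)*(d^2 - 3*d - 4) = (d - 3)*(d + 1)*(d - 4)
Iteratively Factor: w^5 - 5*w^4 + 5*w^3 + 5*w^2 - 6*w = (w - 1)*(w^4 - 4*w^3 + w^2 + 6*w) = (w - 2)*(w - 1)*(w^3 - 2*w^2 - 3*w) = w*(w - 2)*(w - 1)*(w^2 - 2*w - 3) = w*(w - 2)*(w - 1)*(w + 1)*(w - 3)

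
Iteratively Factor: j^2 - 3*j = (j)*(j - 3)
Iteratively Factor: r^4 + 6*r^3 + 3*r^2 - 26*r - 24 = (r + 4)*(r^3 + 2*r^2 - 5*r - 6) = (r + 1)*(r + 4)*(r^2 + r - 6) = (r - 2)*(r + 1)*(r + 4)*(r + 3)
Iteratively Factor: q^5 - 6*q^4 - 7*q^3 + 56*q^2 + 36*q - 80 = (q - 4)*(q^4 - 2*q^3 - 15*q^2 - 4*q + 20) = (q - 4)*(q + 2)*(q^3 - 4*q^2 - 7*q + 10) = (q - 4)*(q + 2)^2*(q^2 - 6*q + 5) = (q - 4)*(q - 1)*(q + 2)^2*(q - 5)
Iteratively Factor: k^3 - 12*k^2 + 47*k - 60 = (k - 4)*(k^2 - 8*k + 15) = (k - 5)*(k - 4)*(k - 3)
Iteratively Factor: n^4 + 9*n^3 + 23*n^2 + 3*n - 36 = (n + 3)*(n^3 + 6*n^2 + 5*n - 12) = (n + 3)^2*(n^2 + 3*n - 4) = (n - 1)*(n + 3)^2*(n + 4)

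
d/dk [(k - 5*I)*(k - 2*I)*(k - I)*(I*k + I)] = 4*I*k^3 + k^2*(24 + 3*I) + k*(16 - 34*I) - 10 - 17*I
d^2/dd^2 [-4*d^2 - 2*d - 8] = -8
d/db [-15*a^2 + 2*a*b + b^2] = 2*a + 2*b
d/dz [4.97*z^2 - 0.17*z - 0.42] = 9.94*z - 0.17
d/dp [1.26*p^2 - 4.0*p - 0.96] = 2.52*p - 4.0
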